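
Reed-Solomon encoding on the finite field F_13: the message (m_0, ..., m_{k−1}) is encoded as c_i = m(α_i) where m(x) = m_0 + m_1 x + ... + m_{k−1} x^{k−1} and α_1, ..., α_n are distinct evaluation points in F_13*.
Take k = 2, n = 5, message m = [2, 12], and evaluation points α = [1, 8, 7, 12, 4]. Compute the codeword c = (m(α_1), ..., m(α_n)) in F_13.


c = [1, 7, 8, 3, 11]

Message polynomial: m(x) = 2 + 12·x (mod 13).
For each evaluation point α_i, compute m(α_i) mod 13:
  α_1 = 1: Horner steps 12 → 1, so m(1) = 1.
  α_2 = 8: Horner steps 12 → 7, so m(8) = 7.
  α_3 = 7: Horner steps 12 → 8, so m(7) = 8.
  α_4 = 12: Horner steps 12 → 3, so m(12) = 3.
  α_5 = 4: Horner steps 12 → 11, so m(4) = 11.
Codeword c = [1, 7, 8, 3, 11] ∈ F_13^5.


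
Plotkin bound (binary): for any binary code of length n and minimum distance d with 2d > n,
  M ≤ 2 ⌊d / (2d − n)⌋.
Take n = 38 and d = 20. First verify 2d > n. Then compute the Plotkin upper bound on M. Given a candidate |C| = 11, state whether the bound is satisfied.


Plotkin bound M ≤ 20; given |C| = 11 ≤ bound (satisfied).

Check applicability: 2d = 40, n = 38.
2d − n = 2 > 0, so Plotkin applies.
Compute d/(2d−n) = 20/2 ≈ 10.0000.
⌊d/(2d−n)⌋ = 10.
Plotkin bound: M ≤ 2·10 = 20.
Given |C| = 11, check: satisfied.
This |C| is below the Plotkin bound.


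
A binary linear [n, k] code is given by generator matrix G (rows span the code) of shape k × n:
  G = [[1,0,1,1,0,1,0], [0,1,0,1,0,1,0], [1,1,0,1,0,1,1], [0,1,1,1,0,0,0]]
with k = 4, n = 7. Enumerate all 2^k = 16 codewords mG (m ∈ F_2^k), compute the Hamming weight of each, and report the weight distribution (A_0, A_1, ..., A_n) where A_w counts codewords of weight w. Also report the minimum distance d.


Weight distribution: A_0 = 1, A_2 = 4, A_3 = 6, A_4 = 3, A_5 = 2. Minimum distance d = 2.

Enumerate all 2^4 = 16 messages m ∈ F_2^4.
For each, compute codeword c = mG in F_2^7, then tally its weight.
  m = 0000 → c = 0000000, weight = 0.
  m = 1000 → c = 1011010, weight = 4.
  m = 0100 → c = 0101010, weight = 3.
  m = 1100 → c = 1110000, weight = 3.
  m = 0010 → c = 1101011, weight = 5.
  m = 1010 → c = 0110001, weight = 3.
  m = 0110 → c = 1000001, weight = 2.
  m = 1110 → c = 0011011, weight = 4.
  m = 0001 → c = 0111000, weight = 3.
  m = 1001 → c = 1100010, weight = 3.
  m = 0101 → c = 0010010, weight = 2.
  m = 1101 → c = 1001000, weight = 2.
  m = 0011 → c = 1010011, weight = 4.
  m = 1011 → c = 0001001, weight = 2.
  m = 0111 → c = 1111001, weight = 5.
  m = 1111 → c = 0100011, weight = 3.
Tally weights:
  weight 0: 1 codewords.
  weight 2: 4 codewords.
  weight 3: 6 codewords.
  weight 4: 3 codewords.
  weight 5: 2 codewords.
Minimum distance d = smallest w > 0 with A_w > 0 = 2.
Sanity: Σ A_w = 16 = 2^4 = 16 ✓.


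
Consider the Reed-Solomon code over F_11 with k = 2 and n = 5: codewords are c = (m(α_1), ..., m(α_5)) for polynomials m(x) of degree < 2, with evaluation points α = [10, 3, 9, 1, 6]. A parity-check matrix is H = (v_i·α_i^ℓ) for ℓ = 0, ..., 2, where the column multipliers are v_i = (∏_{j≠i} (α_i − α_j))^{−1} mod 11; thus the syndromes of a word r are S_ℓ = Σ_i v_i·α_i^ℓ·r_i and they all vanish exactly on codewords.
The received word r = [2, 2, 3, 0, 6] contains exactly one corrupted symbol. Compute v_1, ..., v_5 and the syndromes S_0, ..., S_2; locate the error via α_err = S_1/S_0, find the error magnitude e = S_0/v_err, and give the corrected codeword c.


S = (4, 1, 3), error at position 2, error magnitude e = 4, c = [2, 9, 3, 0, 6].

Step 1: column multipliers v_i = (∏_{j≠i}(α_i − α_j))^{−1} mod 11.
  i = 1 (α = 10): (10−3)(10−9)(10−1)(10−6) = 7·1·9·4 = 252 ≡ 10, so v_1 = 10^{−1} = 10 (mod 11).
  i = 2 (α = 3): (3−10)(3−9)(3−1)(3−6) = (−7)·(−6)·2·(−3) = −252 ≡ 1, so v_2 = 1^{−1} = 1 (mod 11).
  i = 3 (α = 9): (9−10)(9−3)(9−1)(9−6) = (−1)·6·8·3 = −144 ≡ 10, so v_3 = 10^{−1} = 10 (mod 11).
  i = 4 (α = 1): (1−10)(1−3)(1−9)(1−6) = (−9)·(−2)·(−8)·(−5) = 720 ≡ 5, so v_4 = 5^{−1} = 9 (mod 11).
  i = 5 (α = 6): (6−10)(6−3)(6−9)(6−1) = (−4)·3·(−3)·5 = 180 ≡ 4, so v_5 = 4^{−1} = 3 (mod 11).
  v = [10, 1, 10, 9, 3].
Step 2: syndromes of r = [2, 2, 3, 0, 6] (all sums mod 11).
  S_0 = Σ v_i r_i = 10·2 + 1·2 + 10·3 + 9·0 + 3·6 = 70 ≡ 4.
  S_1 = Σ v_i α_i r_i = 10·10·2 + 1·3·2 + 10·9·3 + 9·1·0 + 3·6·6 = 584 ≡ 1.
  α_i^2 mod 11 = [1, 9, 4, 1, 3].
  S_2 = Σ v_i α_i^2 r_i = 10·1·2 + 1·9·2 + 10·4·3 + 9·1·0 + 3·3·6 = 212 ≡ 3.
  S = (4, 1, 3) ≠ 0, so r is not a codeword (an error is present).
Step 3: locate the error. For a single error e at position i, S_ℓ = v_i·e·α_i^ℓ, so α_err = S_1/S_0.
  S_0^{−1} = 4^{−1} = 3 (mod 11), so α_err = 1·3 = 3 ≡ 3 = α_2. Error position i = 2.
  Consistency check: S_2/S_1 = 3·1 = 3 ≡ 3 = α_err ✓ (single-error assumption holds).
Step 4: error magnitude e = S_0/v_2 = S_0·∏_{j≠2}(α_2 − α_j) = 4·1 = 4 ≡ 4 (mod 11).
Step 5: correct position 2: c_2 = r_2 − e = 2 − 4 ≡ 9 (mod 11). Hence c = [2, 9, 3, 0, 6].
  Check: interpolating c through the α_i gives m(x) = 1 + 10·x (degree < 2) with m(α_i) = c_i for every i, so c is indeed a codeword.


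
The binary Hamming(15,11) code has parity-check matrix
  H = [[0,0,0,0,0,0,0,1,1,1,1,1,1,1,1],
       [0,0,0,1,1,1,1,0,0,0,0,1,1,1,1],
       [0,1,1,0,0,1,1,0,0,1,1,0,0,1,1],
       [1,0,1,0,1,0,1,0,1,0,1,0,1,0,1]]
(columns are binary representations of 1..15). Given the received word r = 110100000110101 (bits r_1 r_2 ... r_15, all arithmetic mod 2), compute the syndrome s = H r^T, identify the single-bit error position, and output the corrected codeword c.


s = (0, 1, 0, 0)^T, error position = 4, corrected codeword c = 110000000110101

Compute s = H r^T mod 2 one row at a time:
  s_1 = 0 + 0 + 1 + 1 + 0 + 1 + 0 + 1 = 4 ≡ 0 (mod 2).
  s_2 = 1 + 0 + 0 + 0 + 0 + 1 + 0 + 1 = 3 ≡ 1 (mod 2).
  s_3 = 1 + 0 + 0 + 0 + 1 + 1 + 0 + 1 = 4 ≡ 0 (mod 2).
  s_4 = 1 + 0 + 0 + 0 + 0 + 1 + 1 + 1 = 4 ≡ 0 (mod 2).
s = (0, 1, 0, 0)^T — this equals column 4 of H (binary 0100), so error is at position 4.
Correct: flip bit 4 of r = 110100000110101 to get c = 110000000110101.


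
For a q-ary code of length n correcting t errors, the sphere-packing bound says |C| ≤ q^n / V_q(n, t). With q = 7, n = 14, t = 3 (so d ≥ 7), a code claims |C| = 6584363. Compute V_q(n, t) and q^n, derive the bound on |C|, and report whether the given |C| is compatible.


V_q(n, t) = 81985, q^n = 678223072849, Hamming bound = 8272526, |C| = 6584363 ≤ bound (satisfied).

Step 1: Compute V_q(n, t) = Σ_{j=0}^3 C(n, j) (q−1)^j.
  j = 0: C(14,0)·(6)^0 = 1·1 = 1.
  j = 1: C(14,1)·(6)^1 = 14·6 = 84.
  j = 2: C(14,2)·(6)^2 = 91·36 = 3276.
  j = 3: C(14,3)·(6)^3 = 364·216 = 78624.
  V_q(n, t) = 1 + 84 + 3276 + 78624 = 81985.
Step 2: q^n = 7^14 = 678223072849.
Step 3: Hamming bound ⌊q^n / V_q(n,t)⌋ = ⌊678223072849/81985⌋ = 8272526.
Step 4: Compare |C| = 6584363 to 8272526: satisfied.
The claimed |C| lies below the Hamming bound.


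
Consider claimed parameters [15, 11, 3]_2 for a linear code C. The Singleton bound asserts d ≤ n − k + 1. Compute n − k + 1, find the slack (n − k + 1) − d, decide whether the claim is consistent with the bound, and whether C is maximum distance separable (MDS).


Singleton RHS = n − k + 1 = 5, slack = 2, bound satisfied, not MDS.

Singleton bound: d ≤ n − k + 1.
Here n = 15, k = 11, so n − k + 1 = 5.
Given d = 3, check d ≤ 5: YES.
Slack = (n − k + 1) − d = 2.
The code is NOT MDS (slack = 2 > 0).
Description: the claimed parameters are [15, 11, 3]_2; such a code would be non-MDS.


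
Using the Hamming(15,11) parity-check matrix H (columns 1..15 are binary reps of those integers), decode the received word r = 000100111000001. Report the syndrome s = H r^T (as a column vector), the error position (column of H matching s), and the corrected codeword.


s = (1, 1, 0, 1)^T, error position = 13, corrected codeword c = 000100111000101

Compute s = H r^T mod 2 one row at a time:
  s_1 = 1 + 1 + 0 + 0 + 0 + 0 + 0 + 1 = 3 ≡ 1 (mod 2).
  s_2 = 1 + 0 + 0 + 1 + 0 + 0 + 0 + 1 = 3 ≡ 1 (mod 2).
  s_3 = 0 + 0 + 0 + 1 + 0 + 0 + 0 + 1 = 2 ≡ 0 (mod 2).
  s_4 = 0 + 0 + 0 + 1 + 1 + 0 + 0 + 1 = 3 ≡ 1 (mod 2).
s = (1, 1, 0, 1)^T — this equals column 13 of H (binary 1101), so error is at position 13.
Correct: flip bit 13 of r = 000100111000001 to get c = 000100111000101.


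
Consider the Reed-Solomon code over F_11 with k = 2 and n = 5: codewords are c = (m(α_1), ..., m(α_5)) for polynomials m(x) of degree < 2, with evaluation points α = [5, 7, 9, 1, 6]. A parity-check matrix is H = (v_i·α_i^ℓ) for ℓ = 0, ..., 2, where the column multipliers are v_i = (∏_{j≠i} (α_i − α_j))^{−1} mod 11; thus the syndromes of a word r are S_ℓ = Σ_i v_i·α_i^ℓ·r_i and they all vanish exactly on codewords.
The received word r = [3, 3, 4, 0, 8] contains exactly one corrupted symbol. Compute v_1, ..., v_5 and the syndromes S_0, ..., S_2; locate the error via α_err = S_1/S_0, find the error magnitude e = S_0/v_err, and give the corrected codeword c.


S = (1, 5, 3), error at position 1, error magnitude e = 1, c = [2, 3, 4, 0, 8].

Step 1: column multipliers v_i = (∏_{j≠i}(α_i − α_j))^{−1} mod 11.
  i = 1 (α = 5): (5−7)(5−9)(5−1)(5−6) = (−2)·(−4)·4·(−1) = −32 ≡ 1, so v_1 = 1^{−1} = 1 (mod 11).
  i = 2 (α = 7): (7−5)(7−9)(7−1)(7−6) = 2·(−2)·6·1 = −24 ≡ 9, so v_2 = 9^{−1} = 5 (mod 11).
  i = 3 (α = 9): (9−5)(9−7)(9−1)(9−6) = 4·2·8·3 = 192 ≡ 5, so v_3 = 5^{−1} = 9 (mod 11).
  i = 4 (α = 1): (1−5)(1−7)(1−9)(1−6) = (−4)·(−6)·(−8)·(−5) = 960 ≡ 3, so v_4 = 3^{−1} = 4 (mod 11).
  i = 5 (α = 6): (6−5)(6−7)(6−9)(6−1) = 1·(−1)·(−3)·5 = 15 ≡ 4, so v_5 = 4^{−1} = 3 (mod 11).
  v = [1, 5, 9, 4, 3].
Step 2: syndromes of r = [3, 3, 4, 0, 8] (all sums mod 11).
  S_0 = Σ v_i r_i = 1·3 + 5·3 + 9·4 + 4·0 + 3·8 = 78 ≡ 1.
  S_1 = Σ v_i α_i r_i = 1·5·3 + 5·7·3 + 9·9·4 + 4·1·0 + 3·6·8 = 588 ≡ 5.
  α_i^2 mod 11 = [3, 5, 4, 1, 3].
  S_2 = Σ v_i α_i^2 r_i = 1·3·3 + 5·5·3 + 9·4·4 + 4·1·0 + 3·3·8 = 300 ≡ 3.
  S = (1, 5, 3) ≠ 0, so r is not a codeword (an error is present).
Step 3: locate the error. For a single error e at position i, S_ℓ = v_i·e·α_i^ℓ, so α_err = S_1/S_0.
  S_0^{−1} = 1^{−1} = 1 (mod 11), so α_err = 5·1 = 5 ≡ 5 = α_1. Error position i = 1.
  Consistency check: S_2/S_1 = 3·9 = 27 ≡ 5 = α_err ✓ (single-error assumption holds).
Step 4: error magnitude e = S_0/v_1 = S_0·∏_{j≠1}(α_1 − α_j) = 1·1 = 1 ≡ 1 (mod 11).
Step 5: correct position 1: c_1 = r_1 − e = 3 − 1 ≡ 2 (mod 11). Hence c = [2, 3, 4, 0, 8].
  Check: interpolating c through the α_i gives m(x) = 5 + 6·x (degree < 2) with m(α_i) = c_i for every i, so c is indeed a codeword.


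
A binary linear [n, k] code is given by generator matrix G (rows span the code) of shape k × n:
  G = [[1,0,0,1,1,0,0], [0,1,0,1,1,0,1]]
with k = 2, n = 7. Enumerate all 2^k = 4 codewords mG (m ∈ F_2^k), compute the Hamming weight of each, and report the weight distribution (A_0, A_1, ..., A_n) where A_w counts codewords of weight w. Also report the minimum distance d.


Weight distribution: A_0 = 1, A_3 = 2, A_4 = 1. Minimum distance d = 3.

Enumerate all 2^2 = 4 messages m ∈ F_2^2.
For each, compute codeword c = mG in F_2^7, then tally its weight.
  m = 00 → c = 0000000, weight = 0.
  m = 10 → c = 1001100, weight = 3.
  m = 01 → c = 0101101, weight = 4.
  m = 11 → c = 1100001, weight = 3.
Tally weights:
  weight 0: 1 codewords.
  weight 3: 2 codewords.
  weight 4: 1 codewords.
Minimum distance d = smallest w > 0 with A_w > 0 = 3.
Sanity: Σ A_w = 4 = 2^2 = 4 ✓.


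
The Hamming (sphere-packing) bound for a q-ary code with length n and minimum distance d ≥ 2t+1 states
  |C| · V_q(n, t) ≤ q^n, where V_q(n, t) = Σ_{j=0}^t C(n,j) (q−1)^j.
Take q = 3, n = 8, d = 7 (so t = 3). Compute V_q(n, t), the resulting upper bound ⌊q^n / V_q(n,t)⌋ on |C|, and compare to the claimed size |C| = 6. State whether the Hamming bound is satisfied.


V_q(n, t) = 577, q^n = 6561, Hamming bound = 11, |C| = 6 ≤ bound (satisfied).

Step 1: Compute V_q(n, t) = Σ_{j=0}^3 C(n, j) (q−1)^j.
  j = 0: C(8,0)·(2)^0 = 1·1 = 1.
  j = 1: C(8,1)·(2)^1 = 8·2 = 16.
  j = 2: C(8,2)·(2)^2 = 28·4 = 112.
  j = 3: C(8,3)·(2)^3 = 56·8 = 448.
  V_q(n, t) = 1 + 16 + 112 + 448 = 577.
Step 2: q^n = 3^8 = 6561.
Step 3: Hamming bound ⌊q^n / V_q(n,t)⌋ = ⌊6561/577⌋ = 11.
Step 4: Compare |C| = 6 to 11: satisfied.
The claimed |C| lies below the Hamming bound.


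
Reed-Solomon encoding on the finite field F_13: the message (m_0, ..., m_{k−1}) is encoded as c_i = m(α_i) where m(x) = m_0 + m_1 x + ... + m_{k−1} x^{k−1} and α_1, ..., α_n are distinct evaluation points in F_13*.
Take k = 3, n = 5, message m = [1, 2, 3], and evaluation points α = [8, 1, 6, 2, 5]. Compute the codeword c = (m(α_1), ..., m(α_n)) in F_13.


c = [1, 6, 4, 4, 8]

Message polynomial: m(x) = 1 + 2·x + 3·x^2 (mod 13).
For each evaluation point α_i, compute m(α_i) mod 13:
  α_1 = 8: Horner steps 3 → 0 → 1, so m(8) = 1.
  α_2 = 1: Horner steps 3 → 5 → 6, so m(1) = 6.
  α_3 = 6: Horner steps 3 → 7 → 4, so m(6) = 4.
  α_4 = 2: Horner steps 3 → 8 → 4, so m(2) = 4.
  α_5 = 5: Horner steps 3 → 4 → 8, so m(5) = 8.
Codeword c = [1, 6, 4, 4, 8] ∈ F_13^5.


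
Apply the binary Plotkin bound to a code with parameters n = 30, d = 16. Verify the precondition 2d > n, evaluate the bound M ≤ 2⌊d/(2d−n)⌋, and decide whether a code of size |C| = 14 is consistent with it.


Plotkin bound M ≤ 16; given |C| = 14 ≤ bound (satisfied).

Check applicability: 2d = 32, n = 30.
2d − n = 2 > 0, so Plotkin applies.
Compute d/(2d−n) = 16/2 ≈ 8.0000.
⌊d/(2d−n)⌋ = 8.
Plotkin bound: M ≤ 2·8 = 16.
Given |C| = 14, check: satisfied.
This |C| is below the Plotkin bound.


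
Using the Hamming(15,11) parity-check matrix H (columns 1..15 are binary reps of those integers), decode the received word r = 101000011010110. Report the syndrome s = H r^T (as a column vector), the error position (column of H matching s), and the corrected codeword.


s = (1, 0, 1, 1)^T, error position = 11, corrected codeword c = 101000011000110

Compute s = H r^T mod 2 one row at a time:
  s_1 = 1 + 1 + 0 + 1 + 0 + 1 + 1 + 0 = 5 ≡ 1 (mod 2).
  s_2 = 0 + 0 + 0 + 0 + 0 + 1 + 1 + 0 = 2 ≡ 0 (mod 2).
  s_3 = 0 + 1 + 0 + 0 + 0 + 1 + 1 + 0 = 3 ≡ 1 (mod 2).
  s_4 = 1 + 1 + 0 + 0 + 1 + 1 + 1 + 0 = 5 ≡ 1 (mod 2).
s = (1, 0, 1, 1)^T — this equals column 11 of H (binary 1011), so error is at position 11.
Correct: flip bit 11 of r = 101000011010110 to get c = 101000011000110.


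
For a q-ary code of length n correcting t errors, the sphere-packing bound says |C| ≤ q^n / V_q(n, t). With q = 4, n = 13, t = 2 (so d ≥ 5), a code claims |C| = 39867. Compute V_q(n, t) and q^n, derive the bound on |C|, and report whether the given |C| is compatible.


V_q(n, t) = 742, q^n = 67108864, Hamming bound = 90443, |C| = 39867 ≤ bound (satisfied).

Step 1: Compute V_q(n, t) = Σ_{j=0}^2 C(n, j) (q−1)^j.
  j = 0: C(13,0)·(3)^0 = 1·1 = 1.
  j = 1: C(13,1)·(3)^1 = 13·3 = 39.
  j = 2: C(13,2)·(3)^2 = 78·9 = 702.
  V_q(n, t) = 1 + 39 + 702 = 742.
Step 2: q^n = 4^13 = 67108864.
Step 3: Hamming bound ⌊q^n / V_q(n,t)⌋ = ⌊67108864/742⌋ = 90443.
Step 4: Compare |C| = 39867 to 90443: satisfied.
The claimed |C| lies below the Hamming bound.


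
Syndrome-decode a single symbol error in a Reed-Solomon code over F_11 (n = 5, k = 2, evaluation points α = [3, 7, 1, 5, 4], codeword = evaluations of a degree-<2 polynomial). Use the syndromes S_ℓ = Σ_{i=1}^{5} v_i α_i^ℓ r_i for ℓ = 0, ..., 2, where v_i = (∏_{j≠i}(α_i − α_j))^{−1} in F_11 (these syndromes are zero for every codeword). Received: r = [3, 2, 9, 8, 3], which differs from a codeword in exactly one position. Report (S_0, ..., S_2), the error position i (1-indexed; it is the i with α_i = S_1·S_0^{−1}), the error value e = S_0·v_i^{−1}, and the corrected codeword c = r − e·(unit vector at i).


S = (4, 5, 9), error at position 5, error magnitude e = 3, c = [3, 2, 9, 8, 0].

Step 1: column multipliers v_i = (∏_{j≠i}(α_i − α_j))^{−1} mod 11.
  i = 1 (α = 3): (3−7)(3−1)(3−5)(3−4) = (−4)·2·(−2)·(−1) = −16 ≡ 6, so v_1 = 6^{−1} = 2 (mod 11).
  i = 2 (α = 7): (7−3)(7−1)(7−5)(7−4) = 4·6·2·3 = 144 ≡ 1, so v_2 = 1^{−1} = 1 (mod 11).
  i = 3 (α = 1): (1−3)(1−7)(1−5)(1−4) = (−2)·(−6)·(−4)·(−3) = 144 ≡ 1, so v_3 = 1^{−1} = 1 (mod 11).
  i = 4 (α = 5): (5−3)(5−7)(5−1)(5−4) = 2·(−2)·4·1 = −16 ≡ 6, so v_4 = 6^{−1} = 2 (mod 11).
  i = 5 (α = 4): (4−3)(4−7)(4−1)(4−5) = 1·(−3)·3·(−1) = 9 ≡ 9, so v_5 = 9^{−1} = 5 (mod 11).
  v = [2, 1, 1, 2, 5].
Step 2: syndromes of r = [3, 2, 9, 8, 3] (all sums mod 11).
  S_0 = Σ v_i r_i = 2·3 + 1·2 + 1·9 + 2·8 + 5·3 = 48 ≡ 4.
  S_1 = Σ v_i α_i r_i = 2·3·3 + 1·7·2 + 1·1·9 + 2·5·8 + 5·4·3 = 181 ≡ 5.
  α_i^2 mod 11 = [9, 5, 1, 3, 5].
  S_2 = Σ v_i α_i^2 r_i = 2·9·3 + 1·5·2 + 1·1·9 + 2·3·8 + 5·5·3 = 196 ≡ 9.
  S = (4, 5, 9) ≠ 0, so r is not a codeword (an error is present).
Step 3: locate the error. For a single error e at position i, S_ℓ = v_i·e·α_i^ℓ, so α_err = S_1/S_0.
  S_0^{−1} = 4^{−1} = 3 (mod 11), so α_err = 5·3 = 15 ≡ 4 = α_5. Error position i = 5.
  Consistency check: S_2/S_1 = 9·9 = 81 ≡ 4 = α_err ✓ (single-error assumption holds).
Step 4: error magnitude e = S_0/v_5 = S_0·∏_{j≠5}(α_5 − α_j) = 4·9 = 36 ≡ 3 (mod 11).
Step 5: correct position 5: c_5 = r_5 − e = 3 − 3 ≡ 0 (mod 11). Hence c = [3, 2, 9, 8, 0].
  Check: interpolating c through the α_i gives m(x) = 1 + 8·x (degree < 2) with m(α_i) = c_i for every i, so c is indeed a codeword.


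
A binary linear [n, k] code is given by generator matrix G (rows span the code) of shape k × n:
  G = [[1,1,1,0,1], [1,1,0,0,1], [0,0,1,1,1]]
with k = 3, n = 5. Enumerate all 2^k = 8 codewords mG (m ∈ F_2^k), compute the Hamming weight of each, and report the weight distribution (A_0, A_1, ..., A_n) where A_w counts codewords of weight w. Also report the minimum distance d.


Weight distribution: A_0 = 1, A_1 = 1, A_2 = 1, A_3 = 3, A_4 = 2. Minimum distance d = 1.

Enumerate all 2^3 = 8 messages m ∈ F_2^3.
For each, compute codeword c = mG in F_2^5, then tally its weight.
  m = 000 → c = 00000, weight = 0.
  m = 100 → c = 11101, weight = 4.
  m = 010 → c = 11001, weight = 3.
  m = 110 → c = 00100, weight = 1.
  m = 001 → c = 00111, weight = 3.
  m = 101 → c = 11010, weight = 3.
  m = 011 → c = 11110, weight = 4.
  m = 111 → c = 00011, weight = 2.
Tally weights:
  weight 0: 1 codewords.
  weight 1: 1 codewords.
  weight 2: 1 codewords.
  weight 3: 3 codewords.
  weight 4: 2 codewords.
Minimum distance d = smallest w > 0 with A_w > 0 = 1.
Sanity: Σ A_w = 8 = 2^3 = 8 ✓.


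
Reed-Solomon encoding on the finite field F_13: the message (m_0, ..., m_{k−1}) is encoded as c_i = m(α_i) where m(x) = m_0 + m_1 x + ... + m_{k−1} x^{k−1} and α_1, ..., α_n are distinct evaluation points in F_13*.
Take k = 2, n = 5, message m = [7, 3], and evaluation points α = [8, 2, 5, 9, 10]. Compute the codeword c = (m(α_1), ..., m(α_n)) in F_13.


c = [5, 0, 9, 8, 11]

Message polynomial: m(x) = 7 + 3·x (mod 13).
For each evaluation point α_i, compute m(α_i) mod 13:
  α_1 = 8: Horner steps 3 → 5, so m(8) = 5.
  α_2 = 2: Horner steps 3 → 0, so m(2) = 0.
  α_3 = 5: Horner steps 3 → 9, so m(5) = 9.
  α_4 = 9: Horner steps 3 → 8, so m(9) = 8.
  α_5 = 10: Horner steps 3 → 11, so m(10) = 11.
Codeword c = [5, 0, 9, 8, 11] ∈ F_13^5.


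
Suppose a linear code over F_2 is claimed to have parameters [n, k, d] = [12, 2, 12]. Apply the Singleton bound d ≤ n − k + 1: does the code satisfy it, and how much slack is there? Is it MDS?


Singleton RHS = n − k + 1 = 11, slack = -1, bound violated (no such code; not MDS).

Singleton bound: d ≤ n − k + 1.
Here n = 12, k = 2, so n − k + 1 = 11.
Given d = 12, check d ≤ 11: NO.
Slack = (n − k + 1) − d = -1.
The slack is negative: d = 12 exceeds n − k + 1 = 11 by 1, so the Singleton bound is violated and no linear [12, 2, 12]_2 code can exist. In particular it is not MDS (MDS requires d = n − k + 1 exactly).
Description: the claimed parameters are [12, 2, 12]_2; such a code would be impossible (violates the Singleton bound).


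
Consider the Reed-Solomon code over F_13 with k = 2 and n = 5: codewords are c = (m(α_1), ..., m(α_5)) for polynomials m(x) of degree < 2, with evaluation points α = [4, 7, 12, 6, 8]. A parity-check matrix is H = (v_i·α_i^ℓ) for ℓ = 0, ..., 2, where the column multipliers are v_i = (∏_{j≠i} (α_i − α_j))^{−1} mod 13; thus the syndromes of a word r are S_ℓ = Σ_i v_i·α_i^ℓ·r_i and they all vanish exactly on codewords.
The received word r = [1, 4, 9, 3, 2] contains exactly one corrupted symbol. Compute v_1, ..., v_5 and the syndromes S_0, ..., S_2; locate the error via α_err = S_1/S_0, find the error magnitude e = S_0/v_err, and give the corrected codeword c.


S = (7, 4, 6), error at position 5, error magnitude e = 10, c = [1, 4, 9, 3, 5].

Step 1: column multipliers v_i = (∏_{j≠i}(α_i − α_j))^{−1} mod 13.
  i = 1 (α = 4): (4−7)(4−12)(4−6)(4−8) = (−3)·(−8)·(−2)·(−4) = 192 ≡ 10, so v_1 = 10^{−1} = 4 (mod 13).
  i = 2 (α = 7): (7−4)(7−12)(7−6)(7−8) = 3·(−5)·1·(−1) = 15 ≡ 2, so v_2 = 2^{−1} = 7 (mod 13).
  i = 3 (α = 12): (12−4)(12−7)(12−6)(12−8) = 8·5·6·4 = 960 ≡ 11, so v_3 = 11^{−1} = 6 (mod 13).
  i = 4 (α = 6): (6−4)(6−7)(6−12)(6−8) = 2·(−1)·(−6)·(−2) = −24 ≡ 2, so v_4 = 2^{−1} = 7 (mod 13).
  i = 5 (α = 8): (8−4)(8−7)(8−12)(8−6) = 4·1·(−4)·2 = −32 ≡ 7, so v_5 = 7^{−1} = 2 (mod 13).
  v = [4, 7, 6, 7, 2].
Step 2: syndromes of r = [1, 4, 9, 3, 2] (all sums mod 13).
  S_0 = Σ v_i r_i = 4·1 + 7·4 + 6·9 + 7·3 + 2·2 = 111 ≡ 7.
  S_1 = Σ v_i α_i r_i = 4·4·1 + 7·7·4 + 6·12·9 + 7·6·3 + 2·8·2 = 1018 ≡ 4.
  α_i^2 mod 13 = [3, 10, 1, 10, 12].
  S_2 = Σ v_i α_i^2 r_i = 4·3·1 + 7·10·4 + 6·1·9 + 7·10·3 + 2·12·2 = 604 ≡ 6.
  S = (7, 4, 6) ≠ 0, so r is not a codeword (an error is present).
Step 3: locate the error. For a single error e at position i, S_ℓ = v_i·e·α_i^ℓ, so α_err = S_1/S_0.
  S_0^{−1} = 7^{−1} = 2 (mod 13), so α_err = 4·2 = 8 ≡ 8 = α_5. Error position i = 5.
  Consistency check: S_2/S_1 = 6·10 = 60 ≡ 8 = α_err ✓ (single-error assumption holds).
Step 4: error magnitude e = S_0/v_5 = S_0·∏_{j≠5}(α_5 − α_j) = 7·7 = 49 ≡ 10 (mod 13).
Step 5: correct position 5: c_5 = r_5 − e = 2 − 10 ≡ 5 (mod 13). Hence c = [1, 4, 9, 3, 5].
  Check: interpolating c through the α_i gives m(x) = 10 + 1·x (degree < 2) with m(α_i) = c_i for every i, so c is indeed a codeword.


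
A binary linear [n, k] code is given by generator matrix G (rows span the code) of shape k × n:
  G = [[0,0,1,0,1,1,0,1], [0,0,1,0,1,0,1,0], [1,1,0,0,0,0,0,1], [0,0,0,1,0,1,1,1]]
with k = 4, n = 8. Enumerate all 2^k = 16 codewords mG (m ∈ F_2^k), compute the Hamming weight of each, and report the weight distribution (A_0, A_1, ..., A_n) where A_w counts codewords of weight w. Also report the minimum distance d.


Weight distribution: A_0 = 1, A_1 = 1, A_3 = 3, A_4 = 5, A_5 = 3, A_6 = 2, A_7 = 1. Minimum distance d = 1.

Enumerate all 2^4 = 16 messages m ∈ F_2^4.
For each, compute codeword c = mG in F_2^8, then tally its weight.
  m = 0000 → c = 00000000, weight = 0.
  m = 1000 → c = 00101101, weight = 4.
  m = 0100 → c = 00101010, weight = 3.
  m = 1100 → c = 00000111, weight = 3.
  m = 0010 → c = 11000001, weight = 3.
  m = 1010 → c = 11101100, weight = 5.
  m = 0110 → c = 11101011, weight = 6.
  m = 1110 → c = 11000110, weight = 4.
  m = 0001 → c = 00010111, weight = 4.
  m = 1001 → c = 00111010, weight = 4.
  m = 0101 → c = 00111101, weight = 5.
  m = 1101 → c = 00010000, weight = 1.
  m = 0011 → c = 11010110, weight = 5.
  m = 1011 → c = 11111011, weight = 7.
  m = 0111 → c = 11111100, weight = 6.
  m = 1111 → c = 11010001, weight = 4.
Tally weights:
  weight 0: 1 codewords.
  weight 1: 1 codewords.
  weight 3: 3 codewords.
  weight 4: 5 codewords.
  weight 5: 3 codewords.
  weight 6: 2 codewords.
  weight 7: 1 codewords.
Minimum distance d = smallest w > 0 with A_w > 0 = 1.
Sanity: Σ A_w = 16 = 2^4 = 16 ✓.


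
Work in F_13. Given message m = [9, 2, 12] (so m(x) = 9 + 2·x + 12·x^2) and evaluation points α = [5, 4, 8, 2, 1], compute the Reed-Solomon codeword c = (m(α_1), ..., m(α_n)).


c = [7, 1, 0, 9, 10]

Message polynomial: m(x) = 9 + 2·x + 12·x^2 (mod 13).
For each evaluation point α_i, compute m(α_i) mod 13:
  α_1 = 5: Horner steps 12 → 10 → 7, so m(5) = 7.
  α_2 = 4: Horner steps 12 → 11 → 1, so m(4) = 1.
  α_3 = 8: Horner steps 12 → 7 → 0, so m(8) = 0.
  α_4 = 2: Horner steps 12 → 0 → 9, so m(2) = 9.
  α_5 = 1: Horner steps 12 → 1 → 10, so m(1) = 10.
Codeword c = [7, 1, 0, 9, 10] ∈ F_13^5.


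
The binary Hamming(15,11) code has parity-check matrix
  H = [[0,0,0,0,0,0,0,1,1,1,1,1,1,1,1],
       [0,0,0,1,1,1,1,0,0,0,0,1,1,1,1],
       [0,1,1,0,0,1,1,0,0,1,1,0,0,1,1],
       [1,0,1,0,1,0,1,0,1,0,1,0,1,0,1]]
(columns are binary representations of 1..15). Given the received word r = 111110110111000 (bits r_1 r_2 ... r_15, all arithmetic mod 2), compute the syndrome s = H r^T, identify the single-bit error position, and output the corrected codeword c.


s = (0, 0, 1, 1)^T, error position = 3, corrected codeword c = 110110110111000

Compute s = H r^T mod 2 one row at a time:
  s_1 = 1 + 0 + 1 + 1 + 1 + 0 + 0 + 0 = 4 ≡ 0 (mod 2).
  s_2 = 1 + 1 + 0 + 1 + 1 + 0 + 0 + 0 = 4 ≡ 0 (mod 2).
  s_3 = 1 + 1 + 0 + 1 + 1 + 1 + 0 + 0 = 5 ≡ 1 (mod 2).
  s_4 = 1 + 1 + 1 + 1 + 0 + 1 + 0 + 0 = 5 ≡ 1 (mod 2).
s = (0, 0, 1, 1)^T — this equals column 3 of H (binary 0011), so error is at position 3.
Correct: flip bit 3 of r = 111110110111000 to get c = 110110110111000.


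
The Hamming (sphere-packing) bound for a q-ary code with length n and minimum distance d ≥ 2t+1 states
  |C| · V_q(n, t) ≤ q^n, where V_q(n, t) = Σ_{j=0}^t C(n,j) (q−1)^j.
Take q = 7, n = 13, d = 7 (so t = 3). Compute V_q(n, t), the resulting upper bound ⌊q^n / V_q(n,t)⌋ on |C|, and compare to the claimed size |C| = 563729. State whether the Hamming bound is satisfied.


V_q(n, t) = 64663, q^n = 96889010407, Hamming bound = 1498368, |C| = 563729 ≤ bound (satisfied).

Step 1: Compute V_q(n, t) = Σ_{j=0}^3 C(n, j) (q−1)^j.
  j = 0: C(13,0)·(6)^0 = 1·1 = 1.
  j = 1: C(13,1)·(6)^1 = 13·6 = 78.
  j = 2: C(13,2)·(6)^2 = 78·36 = 2808.
  j = 3: C(13,3)·(6)^3 = 286·216 = 61776.
  V_q(n, t) = 1 + 78 + 2808 + 61776 = 64663.
Step 2: q^n = 7^13 = 96889010407.
Step 3: Hamming bound ⌊q^n / V_q(n,t)⌋ = ⌊96889010407/64663⌋ = 1498368.
Step 4: Compare |C| = 563729 to 1498368: satisfied.
The claimed |C| lies below the Hamming bound.


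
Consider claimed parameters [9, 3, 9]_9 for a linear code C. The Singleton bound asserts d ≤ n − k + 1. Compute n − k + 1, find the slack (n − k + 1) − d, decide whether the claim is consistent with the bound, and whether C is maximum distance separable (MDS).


Singleton RHS = n − k + 1 = 7, slack = -2, bound violated (no such code; not MDS).

Singleton bound: d ≤ n − k + 1.
Here n = 9, k = 3, so n − k + 1 = 7.
Given d = 9, check d ≤ 7: NO.
Slack = (n − k + 1) − d = -2.
The slack is negative: d = 9 exceeds n − k + 1 = 7 by 2, so the Singleton bound is violated and no linear [9, 3, 9]_9 code can exist. In particular it is not MDS (MDS requires d = n − k + 1 exactly).
Description: the claimed parameters are [9, 3, 9]_9; such a code would be impossible (violates the Singleton bound).


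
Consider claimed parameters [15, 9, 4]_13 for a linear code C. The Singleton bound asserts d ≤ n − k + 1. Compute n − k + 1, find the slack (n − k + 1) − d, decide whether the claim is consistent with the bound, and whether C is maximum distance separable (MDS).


Singleton RHS = n − k + 1 = 7, slack = 3, bound satisfied, not MDS.

Singleton bound: d ≤ n − k + 1.
Here n = 15, k = 9, so n − k + 1 = 7.
Given d = 4, check d ≤ 7: YES.
Slack = (n − k + 1) − d = 3.
The code is NOT MDS (slack = 3 > 0).
Description: the claimed parameters are [15, 9, 4]_13; such a code would be non-MDS.


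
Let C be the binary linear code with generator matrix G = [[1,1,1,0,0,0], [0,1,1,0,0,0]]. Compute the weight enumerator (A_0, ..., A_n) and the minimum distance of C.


Weight distribution: A_0 = 1, A_1 = 1, A_2 = 1, A_3 = 1. Minimum distance d = 1.

Enumerate all 2^2 = 4 messages m ∈ F_2^2.
For each, compute codeword c = mG in F_2^6, then tally its weight.
  m = 00 → c = 000000, weight = 0.
  m = 10 → c = 111000, weight = 3.
  m = 01 → c = 011000, weight = 2.
  m = 11 → c = 100000, weight = 1.
Tally weights:
  weight 0: 1 codewords.
  weight 1: 1 codewords.
  weight 2: 1 codewords.
  weight 3: 1 codewords.
Minimum distance d = smallest w > 0 with A_w > 0 = 1.
Sanity: Σ A_w = 4 = 2^2 = 4 ✓.


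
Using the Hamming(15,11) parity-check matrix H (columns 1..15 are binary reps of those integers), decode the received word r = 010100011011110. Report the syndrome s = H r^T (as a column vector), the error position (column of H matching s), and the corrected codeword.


s = (0, 0, 1, 1)^T, error position = 3, corrected codeword c = 011100011011110

Compute s = H r^T mod 2 one row at a time:
  s_1 = 1 + 1 + 0 + 1 + 1 + 1 + 1 + 0 = 6 ≡ 0 (mod 2).
  s_2 = 1 + 0 + 0 + 0 + 1 + 1 + 1 + 0 = 4 ≡ 0 (mod 2).
  s_3 = 1 + 0 + 0 + 0 + 0 + 1 + 1 + 0 = 3 ≡ 1 (mod 2).
  s_4 = 0 + 0 + 0 + 0 + 1 + 1 + 1 + 0 = 3 ≡ 1 (mod 2).
s = (0, 0, 1, 1)^T — this equals column 3 of H (binary 0011), so error is at position 3.
Correct: flip bit 3 of r = 010100011011110 to get c = 011100011011110.


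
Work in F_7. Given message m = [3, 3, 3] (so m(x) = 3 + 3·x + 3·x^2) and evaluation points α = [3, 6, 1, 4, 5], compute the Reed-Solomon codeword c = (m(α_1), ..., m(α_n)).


c = [4, 3, 2, 0, 2]

Message polynomial: m(x) = 3 + 3·x + 3·x^2 (mod 7).
For each evaluation point α_i, compute m(α_i) mod 7:
  α_1 = 3: Horner steps 3 → 5 → 4, so m(3) = 4.
  α_2 = 6: Horner steps 3 → 0 → 3, so m(6) = 3.
  α_3 = 1: Horner steps 3 → 6 → 2, so m(1) = 2.
  α_4 = 4: Horner steps 3 → 1 → 0, so m(4) = 0.
  α_5 = 5: Horner steps 3 → 4 → 2, so m(5) = 2.
Codeword c = [4, 3, 2, 0, 2] ∈ F_7^5.


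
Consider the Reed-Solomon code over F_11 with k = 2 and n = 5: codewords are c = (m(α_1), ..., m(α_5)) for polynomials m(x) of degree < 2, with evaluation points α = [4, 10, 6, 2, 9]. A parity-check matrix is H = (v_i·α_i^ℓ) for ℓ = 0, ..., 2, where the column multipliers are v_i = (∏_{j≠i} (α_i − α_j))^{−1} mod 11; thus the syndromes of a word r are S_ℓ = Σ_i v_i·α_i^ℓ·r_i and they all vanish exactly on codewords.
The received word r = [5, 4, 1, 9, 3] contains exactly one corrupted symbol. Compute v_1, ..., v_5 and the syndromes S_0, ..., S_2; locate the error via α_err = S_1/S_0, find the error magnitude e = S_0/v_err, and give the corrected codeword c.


S = (6, 10, 2), error at position 5, error magnitude e = 8, c = [5, 4, 1, 9, 6].

Step 1: column multipliers v_i = (∏_{j≠i}(α_i − α_j))^{−1} mod 11.
  i = 1 (α = 4): (4−10)(4−6)(4−2)(4−9) = (−6)·(−2)·2·(−5) = −120 ≡ 1, so v_1 = 1^{−1} = 1 (mod 11).
  i = 2 (α = 10): (10−4)(10−6)(10−2)(10−9) = 6·4·8·1 = 192 ≡ 5, so v_2 = 5^{−1} = 9 (mod 11).
  i = 3 (α = 6): (6−4)(6−10)(6−2)(6−9) = 2·(−4)·4·(−3) = 96 ≡ 8, so v_3 = 8^{−1} = 7 (mod 11).
  i = 4 (α = 2): (2−4)(2−10)(2−6)(2−9) = (−2)·(−8)·(−4)·(−7) = 448 ≡ 8, so v_4 = 8^{−1} = 7 (mod 11).
  i = 5 (α = 9): (9−4)(9−10)(9−6)(9−2) = 5·(−1)·3·7 = −105 ≡ 5, so v_5 = 5^{−1} = 9 (mod 11).
  v = [1, 9, 7, 7, 9].
Step 2: syndromes of r = [5, 4, 1, 9, 3] (all sums mod 11).
  S_0 = Σ v_i r_i = 1·5 + 9·4 + 7·1 + 7·9 + 9·3 = 138 ≡ 6.
  S_1 = Σ v_i α_i r_i = 1·4·5 + 9·10·4 + 7·6·1 + 7·2·9 + 9·9·3 = 791 ≡ 10.
  α_i^2 mod 11 = [5, 1, 3, 4, 4].
  S_2 = Σ v_i α_i^2 r_i = 1·5·5 + 9·1·4 + 7·3·1 + 7·4·9 + 9·4·3 = 442 ≡ 2.
  S = (6, 10, 2) ≠ 0, so r is not a codeword (an error is present).
Step 3: locate the error. For a single error e at position i, S_ℓ = v_i·e·α_i^ℓ, so α_err = S_1/S_0.
  S_0^{−1} = 6^{−1} = 2 (mod 11), so α_err = 10·2 = 20 ≡ 9 = α_5. Error position i = 5.
  Consistency check: S_2/S_1 = 2·10 = 20 ≡ 9 = α_err ✓ (single-error assumption holds).
Step 4: error magnitude e = S_0/v_5 = S_0·∏_{j≠5}(α_5 − α_j) = 6·5 = 30 ≡ 8 (mod 11).
Step 5: correct position 5: c_5 = r_5 − e = 3 − 8 ≡ 6 (mod 11). Hence c = [5, 4, 1, 9, 6].
  Check: interpolating c through the α_i gives m(x) = 2 + 9·x (degree < 2) with m(α_i) = c_i for every i, so c is indeed a codeword.


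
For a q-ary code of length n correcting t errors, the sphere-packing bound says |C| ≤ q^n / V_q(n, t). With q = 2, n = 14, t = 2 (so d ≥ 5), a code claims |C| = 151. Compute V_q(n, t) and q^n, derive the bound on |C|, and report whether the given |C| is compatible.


V_q(n, t) = 106, q^n = 16384, Hamming bound = 154, |C| = 151 ≤ bound (satisfied).

Step 1: Compute V_q(n, t) = Σ_{j=0}^2 C(n, j) (q−1)^j.
  j = 0: C(14,0)·(1)^0 = 1·1 = 1.
  j = 1: C(14,1)·(1)^1 = 14·1 = 14.
  j = 2: C(14,2)·(1)^2 = 91·1 = 91.
  V_q(n, t) = 1 + 14 + 91 = 106.
Step 2: q^n = 2^14 = 16384.
Step 3: Hamming bound ⌊q^n / V_q(n,t)⌋ = ⌊16384/106⌋ = 154.
Step 4: Compare |C| = 151 to 154: satisfied.
The claimed |C| lies below the Hamming bound.


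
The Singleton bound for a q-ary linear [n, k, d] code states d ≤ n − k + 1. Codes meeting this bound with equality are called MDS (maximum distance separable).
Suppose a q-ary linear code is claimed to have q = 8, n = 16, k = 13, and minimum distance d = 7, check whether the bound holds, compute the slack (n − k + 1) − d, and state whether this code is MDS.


Singleton RHS = n − k + 1 = 4, slack = -3, bound violated (no such code; not MDS).

Singleton bound: d ≤ n − k + 1.
Here n = 16, k = 13, so n − k + 1 = 4.
Given d = 7, check d ≤ 4: NO.
Slack = (n − k + 1) − d = -3.
The slack is negative: d = 7 exceeds n − k + 1 = 4 by 3, so the Singleton bound is violated and no linear [16, 13, 7]_8 code can exist. In particular it is not MDS (MDS requires d = n − k + 1 exactly).
Description: the claimed parameters are [16, 13, 7]_8; such a code would be impossible (violates the Singleton bound).


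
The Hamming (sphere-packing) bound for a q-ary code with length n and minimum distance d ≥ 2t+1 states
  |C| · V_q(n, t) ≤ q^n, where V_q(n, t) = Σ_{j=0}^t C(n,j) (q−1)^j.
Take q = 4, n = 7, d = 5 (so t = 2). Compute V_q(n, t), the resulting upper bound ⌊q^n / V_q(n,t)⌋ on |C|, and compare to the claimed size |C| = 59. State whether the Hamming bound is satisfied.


V_q(n, t) = 211, q^n = 16384, Hamming bound = 77, |C| = 59 ≤ bound (satisfied).

Step 1: Compute V_q(n, t) = Σ_{j=0}^2 C(n, j) (q−1)^j.
  j = 0: C(7,0)·(3)^0 = 1·1 = 1.
  j = 1: C(7,1)·(3)^1 = 7·3 = 21.
  j = 2: C(7,2)·(3)^2 = 21·9 = 189.
  V_q(n, t) = 1 + 21 + 189 = 211.
Step 2: q^n = 4^7 = 16384.
Step 3: Hamming bound ⌊q^n / V_q(n,t)⌋ = ⌊16384/211⌋ = 77.
Step 4: Compare |C| = 59 to 77: satisfied.
The claimed |C| lies below the Hamming bound.


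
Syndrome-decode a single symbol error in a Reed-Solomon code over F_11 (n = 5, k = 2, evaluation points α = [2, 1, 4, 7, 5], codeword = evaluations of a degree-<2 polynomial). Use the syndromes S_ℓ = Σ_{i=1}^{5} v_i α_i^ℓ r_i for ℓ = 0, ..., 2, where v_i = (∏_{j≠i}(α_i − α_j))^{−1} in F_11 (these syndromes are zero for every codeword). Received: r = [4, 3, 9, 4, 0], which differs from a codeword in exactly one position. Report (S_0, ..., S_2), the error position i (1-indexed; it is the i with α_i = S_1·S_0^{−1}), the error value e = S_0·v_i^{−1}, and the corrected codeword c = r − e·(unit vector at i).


S = (7, 3, 6), error at position 1, error magnitude e = 10, c = [5, 3, 9, 4, 0].

Step 1: column multipliers v_i = (∏_{j≠i}(α_i − α_j))^{−1} mod 11.
  i = 1 (α = 2): (2−1)(2−4)(2−7)(2−5) = 1·(−2)·(−5)·(−3) = −30 ≡ 3, so v_1 = 3^{−1} = 4 (mod 11).
  i = 2 (α = 1): (1−2)(1−4)(1−7)(1−5) = (−1)·(−3)·(−6)·(−4) = 72 ≡ 6, so v_2 = 6^{−1} = 2 (mod 11).
  i = 3 (α = 4): (4−2)(4−1)(4−7)(4−5) = 2·3·(−3)·(−1) = 18 ≡ 7, so v_3 = 7^{−1} = 8 (mod 11).
  i = 4 (α = 7): (7−2)(7−1)(7−4)(7−5) = 5·6·3·2 = 180 ≡ 4, so v_4 = 4^{−1} = 3 (mod 11).
  i = 5 (α = 5): (5−2)(5−1)(5−4)(5−7) = 3·4·1·(−2) = −24 ≡ 9, so v_5 = 9^{−1} = 5 (mod 11).
  v = [4, 2, 8, 3, 5].
Step 2: syndromes of r = [4, 3, 9, 4, 0] (all sums mod 11).
  S_0 = Σ v_i r_i = 4·4 + 2·3 + 8·9 + 3·4 + 5·0 = 106 ≡ 7.
  S_1 = Σ v_i α_i r_i = 4·2·4 + 2·1·3 + 8·4·9 + 3·7·4 + 5·5·0 = 410 ≡ 3.
  α_i^2 mod 11 = [4, 1, 5, 5, 3].
  S_2 = Σ v_i α_i^2 r_i = 4·4·4 + 2·1·3 + 8·5·9 + 3·5·4 + 5·3·0 = 490 ≡ 6.
  S = (7, 3, 6) ≠ 0, so r is not a codeword (an error is present).
Step 3: locate the error. For a single error e at position i, S_ℓ = v_i·e·α_i^ℓ, so α_err = S_1/S_0.
  S_0^{−1} = 7^{−1} = 8 (mod 11), so α_err = 3·8 = 24 ≡ 2 = α_1. Error position i = 1.
  Consistency check: S_2/S_1 = 6·4 = 24 ≡ 2 = α_err ✓ (single-error assumption holds).
Step 4: error magnitude e = S_0/v_1 = S_0·∏_{j≠1}(α_1 − α_j) = 7·3 = 21 ≡ 10 (mod 11).
Step 5: correct position 1: c_1 = r_1 − e = 4 − 10 ≡ 5 (mod 11). Hence c = [5, 3, 9, 4, 0].
  Check: interpolating c through the α_i gives m(x) = 1 + 2·x (degree < 2) with m(α_i) = c_i for every i, so c is indeed a codeword.


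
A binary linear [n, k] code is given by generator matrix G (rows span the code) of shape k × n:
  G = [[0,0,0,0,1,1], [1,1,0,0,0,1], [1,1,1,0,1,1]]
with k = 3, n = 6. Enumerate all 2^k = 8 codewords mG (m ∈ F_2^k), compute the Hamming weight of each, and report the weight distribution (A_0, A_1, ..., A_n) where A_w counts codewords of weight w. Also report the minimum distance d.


Weight distribution: A_0 = 1, A_2 = 3, A_3 = 3, A_5 = 1. Minimum distance d = 2.

Enumerate all 2^3 = 8 messages m ∈ F_2^3.
For each, compute codeword c = mG in F_2^6, then tally its weight.
  m = 000 → c = 000000, weight = 0.
  m = 100 → c = 000011, weight = 2.
  m = 010 → c = 110001, weight = 3.
  m = 110 → c = 110010, weight = 3.
  m = 001 → c = 111011, weight = 5.
  m = 101 → c = 111000, weight = 3.
  m = 011 → c = 001010, weight = 2.
  m = 111 → c = 001001, weight = 2.
Tally weights:
  weight 0: 1 codewords.
  weight 2: 3 codewords.
  weight 3: 3 codewords.
  weight 5: 1 codewords.
Minimum distance d = smallest w > 0 with A_w > 0 = 2.
Sanity: Σ A_w = 8 = 2^3 = 8 ✓.


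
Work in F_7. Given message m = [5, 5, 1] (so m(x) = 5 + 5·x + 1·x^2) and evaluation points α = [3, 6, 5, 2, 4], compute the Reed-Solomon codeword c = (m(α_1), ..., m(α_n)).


c = [1, 1, 6, 5, 6]

Message polynomial: m(x) = 5 + 5·x + 1·x^2 (mod 7).
For each evaluation point α_i, compute m(α_i) mod 7:
  α_1 = 3: Horner steps 1 → 1 → 1, so m(3) = 1.
  α_2 = 6: Horner steps 1 → 4 → 1, so m(6) = 1.
  α_3 = 5: Horner steps 1 → 3 → 6, so m(5) = 6.
  α_4 = 2: Horner steps 1 → 0 → 5, so m(2) = 5.
  α_5 = 4: Horner steps 1 → 2 → 6, so m(4) = 6.
Codeword c = [1, 1, 6, 5, 6] ∈ F_7^5.


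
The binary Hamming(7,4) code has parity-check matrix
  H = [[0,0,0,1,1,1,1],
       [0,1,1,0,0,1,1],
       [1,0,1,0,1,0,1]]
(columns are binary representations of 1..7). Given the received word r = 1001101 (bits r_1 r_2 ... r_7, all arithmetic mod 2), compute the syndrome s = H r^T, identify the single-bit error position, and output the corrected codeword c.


s = (1, 1, 1)^T, error position = 7, corrected codeword c = 1001100

Compute s = H r^T mod 2 one row at a time:
  s_1 = 1 + 1 + 0 + 1 = 3 ≡ 1 (mod 2).
  s_2 = 0 + 0 + 0 + 1 = 1 ≡ 1 (mod 2).
  s_3 = 1 + 0 + 1 + 1 = 3 ≡ 1 (mod 2).
s = (1, 1, 1)^T — this equals column 7 of H (binary 111), so error is at position 7.
Correct: flip bit 7 of r = 1001101 to get c = 1001100.
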